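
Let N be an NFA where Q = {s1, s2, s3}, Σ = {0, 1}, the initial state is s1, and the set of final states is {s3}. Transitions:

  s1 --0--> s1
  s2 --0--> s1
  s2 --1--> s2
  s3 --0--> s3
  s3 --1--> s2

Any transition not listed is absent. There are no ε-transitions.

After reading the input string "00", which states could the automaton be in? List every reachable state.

Start in {s1}.
Read '0': {s1} → {s1}.
Read '0': {s1} → {s1}.

{s1}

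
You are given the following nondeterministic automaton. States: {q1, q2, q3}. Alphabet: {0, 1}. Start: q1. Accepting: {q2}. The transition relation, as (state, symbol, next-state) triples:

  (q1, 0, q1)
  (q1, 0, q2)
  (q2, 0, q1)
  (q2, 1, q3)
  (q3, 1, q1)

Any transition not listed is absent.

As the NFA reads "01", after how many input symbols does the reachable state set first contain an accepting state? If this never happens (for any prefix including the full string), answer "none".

1

Start in {q1}.
Read '0': {q1} → {q1, q2}.
None of the earlier sets intersect F, but {q1, q2} does.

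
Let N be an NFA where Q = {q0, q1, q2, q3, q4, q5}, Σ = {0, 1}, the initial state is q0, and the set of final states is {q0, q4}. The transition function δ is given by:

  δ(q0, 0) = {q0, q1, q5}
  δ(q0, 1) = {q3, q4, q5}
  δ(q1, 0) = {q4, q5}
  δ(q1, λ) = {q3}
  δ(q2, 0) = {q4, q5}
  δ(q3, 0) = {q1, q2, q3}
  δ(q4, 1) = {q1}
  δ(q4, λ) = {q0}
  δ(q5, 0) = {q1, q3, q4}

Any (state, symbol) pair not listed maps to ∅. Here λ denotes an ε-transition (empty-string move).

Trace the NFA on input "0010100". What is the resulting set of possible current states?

{q0, q1, q2, q3, q4, q5}

Start in {q0}.
Read '0': {q0} → {q0, q1, q3, q5}.
Read '0': {q0, q1, q3, q5} → {q0, q1, q2, q3, q4, q5}.
Read '1': {q0, q1, q2, q3, q4, q5} → {q0, q1, q3, q4, q5}.
Read '0': {q0, q1, q3, q4, q5} → {q0, q1, q2, q3, q4, q5}.
Read '1': {q0, q1, q2, q3, q4, q5} → {q0, q1, q3, q4, q5}.
Read '0': {q0, q1, q3, q4, q5} → {q0, q1, q2, q3, q4, q5}.
Read '0': {q0, q1, q2, q3, q4, q5} → {q0, q1, q2, q3, q4, q5}.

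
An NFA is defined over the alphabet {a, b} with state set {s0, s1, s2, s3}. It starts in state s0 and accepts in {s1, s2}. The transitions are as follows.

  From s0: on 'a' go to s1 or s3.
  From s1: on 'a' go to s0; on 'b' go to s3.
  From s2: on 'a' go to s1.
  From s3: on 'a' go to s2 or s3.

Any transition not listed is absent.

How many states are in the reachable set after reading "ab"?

1

Start in {s0}.
Read 'a': {s0} → {s1, s3}.
Read 'b': {s1, s3} → {s3}.
That set has 1 state.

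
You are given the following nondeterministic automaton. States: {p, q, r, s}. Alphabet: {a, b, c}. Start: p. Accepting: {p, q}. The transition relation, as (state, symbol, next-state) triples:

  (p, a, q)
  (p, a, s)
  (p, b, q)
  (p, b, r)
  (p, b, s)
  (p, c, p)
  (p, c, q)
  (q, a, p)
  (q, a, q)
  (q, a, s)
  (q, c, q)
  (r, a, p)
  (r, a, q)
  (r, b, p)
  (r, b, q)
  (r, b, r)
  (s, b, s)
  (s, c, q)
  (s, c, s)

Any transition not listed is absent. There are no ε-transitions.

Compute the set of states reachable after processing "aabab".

{q, r, s}

Start in {p}.
Read 'a': {p} → {q, s}.
Read 'a': {q, s} → {p, q, s}.
Read 'b': {p, q, s} → {q, r, s}.
Read 'a': {q, r, s} → {p, q, s}.
Read 'b': {p, q, s} → {q, r, s}.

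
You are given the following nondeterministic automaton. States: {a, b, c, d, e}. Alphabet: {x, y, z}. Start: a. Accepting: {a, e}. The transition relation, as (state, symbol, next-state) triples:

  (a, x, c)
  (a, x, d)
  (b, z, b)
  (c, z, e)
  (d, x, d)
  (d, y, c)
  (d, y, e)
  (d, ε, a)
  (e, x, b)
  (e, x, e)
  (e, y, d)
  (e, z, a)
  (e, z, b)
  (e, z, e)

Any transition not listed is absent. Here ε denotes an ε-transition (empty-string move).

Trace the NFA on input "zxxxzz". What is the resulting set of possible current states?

∅

Start in {a}.
Read 'z': a→∅; now ∅.
The set is empty and remains empty for the remaining 5 symbols.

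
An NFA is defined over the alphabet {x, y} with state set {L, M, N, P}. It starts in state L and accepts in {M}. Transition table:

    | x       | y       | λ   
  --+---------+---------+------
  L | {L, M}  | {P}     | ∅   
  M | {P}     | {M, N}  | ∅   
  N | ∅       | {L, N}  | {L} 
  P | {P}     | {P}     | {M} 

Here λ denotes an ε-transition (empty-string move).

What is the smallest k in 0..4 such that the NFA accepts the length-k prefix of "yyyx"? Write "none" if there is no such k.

1

Start in {L}.
Read 'y': L→{P}; union {P}; ε-closure = {M, P}.
None of the earlier sets intersect F, but {M, P} does.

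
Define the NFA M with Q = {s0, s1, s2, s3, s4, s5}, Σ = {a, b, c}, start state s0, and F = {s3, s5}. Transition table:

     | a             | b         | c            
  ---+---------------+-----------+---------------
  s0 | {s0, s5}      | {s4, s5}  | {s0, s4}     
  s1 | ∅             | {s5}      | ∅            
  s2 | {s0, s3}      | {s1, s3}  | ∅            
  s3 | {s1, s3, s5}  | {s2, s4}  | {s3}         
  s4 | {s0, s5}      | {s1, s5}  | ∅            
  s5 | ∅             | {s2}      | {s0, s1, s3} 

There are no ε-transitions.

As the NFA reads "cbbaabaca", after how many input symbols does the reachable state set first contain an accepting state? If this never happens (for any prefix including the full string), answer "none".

2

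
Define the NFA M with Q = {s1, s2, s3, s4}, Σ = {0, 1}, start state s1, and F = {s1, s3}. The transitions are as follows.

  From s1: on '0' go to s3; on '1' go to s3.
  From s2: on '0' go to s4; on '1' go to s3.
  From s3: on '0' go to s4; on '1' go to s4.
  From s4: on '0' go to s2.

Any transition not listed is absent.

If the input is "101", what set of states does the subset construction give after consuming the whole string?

∅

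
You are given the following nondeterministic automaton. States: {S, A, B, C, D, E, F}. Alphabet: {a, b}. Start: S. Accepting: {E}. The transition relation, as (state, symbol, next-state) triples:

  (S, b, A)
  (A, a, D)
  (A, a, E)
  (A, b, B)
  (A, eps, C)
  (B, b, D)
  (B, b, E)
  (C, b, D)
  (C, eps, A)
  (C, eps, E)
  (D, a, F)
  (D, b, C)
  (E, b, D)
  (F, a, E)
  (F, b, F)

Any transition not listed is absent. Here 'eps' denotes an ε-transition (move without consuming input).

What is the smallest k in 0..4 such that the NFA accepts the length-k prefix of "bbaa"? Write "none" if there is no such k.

1

Start in {S}.
Read 'b': S→{A}; union {A}; ε-closure = {A, C, E}.
None of the earlier sets intersect F, but {A, C, E} does.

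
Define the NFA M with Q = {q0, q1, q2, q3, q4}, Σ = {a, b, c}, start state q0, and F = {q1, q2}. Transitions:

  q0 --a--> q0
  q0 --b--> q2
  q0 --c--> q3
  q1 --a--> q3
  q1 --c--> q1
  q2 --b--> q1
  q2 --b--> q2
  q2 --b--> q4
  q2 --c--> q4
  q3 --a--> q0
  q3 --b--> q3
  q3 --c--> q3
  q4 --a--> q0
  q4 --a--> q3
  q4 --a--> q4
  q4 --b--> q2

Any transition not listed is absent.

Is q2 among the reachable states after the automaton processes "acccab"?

Start in {q0}.
Read 'a': q0→{q0}; now {q0}.
Read 'c': q0→{q3}; now {q3}.
Read 'c': q3→{q3}; now {q3}.
Read 'c': q3→{q3}; now {q3}.
Read 'a': q3→{q0}; now {q0}.
Read 'b': q0→{q2}; now {q2}.
State q2 is in {q2}.

Yes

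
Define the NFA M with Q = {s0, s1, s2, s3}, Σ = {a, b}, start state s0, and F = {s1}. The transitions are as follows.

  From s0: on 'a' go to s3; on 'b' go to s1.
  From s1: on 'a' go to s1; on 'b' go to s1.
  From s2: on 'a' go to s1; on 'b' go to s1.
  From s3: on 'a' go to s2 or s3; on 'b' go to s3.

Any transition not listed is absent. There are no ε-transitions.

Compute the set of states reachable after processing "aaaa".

{s1, s2, s3}

Start in {s0}.
Read 'a': s0→{s3}; now {s3}.
Read 'a': s3→{s2, s3}; now {s2, s3}.
Read 'a': s2→{s1}, s3→{s2, s3}; now {s1, s2, s3}.
Read 'a': s1→{s1}, s2→{s1}, s3→{s2, s3}; now {s1, s2, s3}.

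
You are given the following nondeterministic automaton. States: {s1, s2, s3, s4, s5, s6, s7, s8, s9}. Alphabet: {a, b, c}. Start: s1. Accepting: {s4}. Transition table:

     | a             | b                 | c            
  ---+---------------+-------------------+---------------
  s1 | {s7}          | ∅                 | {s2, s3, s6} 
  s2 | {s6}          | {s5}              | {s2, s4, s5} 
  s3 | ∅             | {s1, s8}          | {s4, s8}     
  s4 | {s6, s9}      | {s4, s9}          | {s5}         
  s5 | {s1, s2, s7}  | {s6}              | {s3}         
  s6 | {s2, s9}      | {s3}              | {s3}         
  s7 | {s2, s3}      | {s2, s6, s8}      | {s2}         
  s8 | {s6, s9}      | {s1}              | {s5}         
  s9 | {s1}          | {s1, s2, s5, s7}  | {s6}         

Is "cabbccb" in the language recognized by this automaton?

Yes

Start in {s1}.
Read 'c': {s1} → {s2, s3, s6}.
Read 'a': {s2, s3, s6} → {s2, s6, s9}.
Read 'b': {s2, s6, s9} → {s1, s2, s3, s5, s7}.
Read 'b': {s1, s2, s3, s5, s7} → {s1, s2, s5, s6, s8}.
Read 'c': {s1, s2, s5, s6, s8} → {s2, s3, s4, s5, s6}.
Read 'c': {s2, s3, s4, s5, s6} → {s2, s3, s4, s5, s8}.
Read 'b': {s2, s3, s4, s5, s8} → {s1, s4, s5, s6, s8, s9}.
The final set {s1, s4, s5, s6, s8, s9} contains the accepting state s4.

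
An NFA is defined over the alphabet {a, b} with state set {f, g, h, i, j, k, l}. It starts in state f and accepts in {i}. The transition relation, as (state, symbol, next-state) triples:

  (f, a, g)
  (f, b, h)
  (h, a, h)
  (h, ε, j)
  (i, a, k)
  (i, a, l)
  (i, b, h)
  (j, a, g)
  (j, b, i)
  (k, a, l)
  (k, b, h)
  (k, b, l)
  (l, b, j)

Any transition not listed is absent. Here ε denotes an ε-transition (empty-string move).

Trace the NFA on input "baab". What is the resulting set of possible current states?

{i}

Start in {f}.
Read 'b': {f} → {h, j}.
Read 'a': {h, j} → {g, h, j}.
Read 'a': {g, h, j} → {g, h, j}.
Read 'b': {g, h, j} → {i}.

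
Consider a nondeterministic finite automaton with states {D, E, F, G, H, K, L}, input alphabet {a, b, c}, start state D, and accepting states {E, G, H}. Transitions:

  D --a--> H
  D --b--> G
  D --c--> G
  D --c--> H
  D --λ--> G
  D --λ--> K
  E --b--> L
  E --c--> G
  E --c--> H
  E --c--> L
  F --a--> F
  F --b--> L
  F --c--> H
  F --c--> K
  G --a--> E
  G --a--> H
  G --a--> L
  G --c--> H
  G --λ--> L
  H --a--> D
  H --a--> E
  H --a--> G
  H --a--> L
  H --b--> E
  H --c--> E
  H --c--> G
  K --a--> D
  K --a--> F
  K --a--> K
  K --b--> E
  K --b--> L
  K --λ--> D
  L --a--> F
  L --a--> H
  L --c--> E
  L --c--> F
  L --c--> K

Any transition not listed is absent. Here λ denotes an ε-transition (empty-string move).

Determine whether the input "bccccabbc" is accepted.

Start: ε-closure({D}) = {D, G, K, L}.
Read 'b': D→{G}, G→∅, K→{E, L}, L→∅; now {E, G, L}.
Read 'c': E→{G, H, L}, G→{H}, L→{E, F, K}; union {E, F, G, H, K, L}; ε-closure = {D, E, F, G, H, K, L}.
Read 'c': D→{G, H}, E→{G, H, L}, F→{H, K}, G→{H}, H→{E, G}, K→∅, L→{E, F, K}; union {E, F, G, H, K, L}; ε-closure = {D, E, F, G, H, K, L}.
Read 'c': D→{G, H}, E→{G, H, L}, F→{H, K}, G→{H}, H→{E, G}, K→∅, L→{E, F, K}; union {E, F, G, H, K, L}; ε-closure = {D, E, F, G, H, K, L}.
Read 'c': D→{G, H}, E→{G, H, L}, F→{H, K}, G→{H}, H→{E, G}, K→∅, L→{E, F, K}; union {E, F, G, H, K, L}; ε-closure = {D, E, F, G, H, K, L}.
Read 'a': D→{H}, E→∅, F→{F}, G→{E, H, L}, H→{D, E, G, L}, K→{D, F, K}, L→{F, H}; now {D, E, F, G, H, K, L}.
Read 'b': D→{G}, E→{L}, F→{L}, G→∅, H→{E}, K→{E, L}, L→∅; now {E, G, L}.
Read 'b': E→{L}, G→∅, L→∅; now {L}.
Read 'c': L→{E, F, K}; union {E, F, K}; ε-closure = {D, E, F, G, K, L}.
The final set {D, E, F, G, K, L} contains the accepting states E, G.

Yes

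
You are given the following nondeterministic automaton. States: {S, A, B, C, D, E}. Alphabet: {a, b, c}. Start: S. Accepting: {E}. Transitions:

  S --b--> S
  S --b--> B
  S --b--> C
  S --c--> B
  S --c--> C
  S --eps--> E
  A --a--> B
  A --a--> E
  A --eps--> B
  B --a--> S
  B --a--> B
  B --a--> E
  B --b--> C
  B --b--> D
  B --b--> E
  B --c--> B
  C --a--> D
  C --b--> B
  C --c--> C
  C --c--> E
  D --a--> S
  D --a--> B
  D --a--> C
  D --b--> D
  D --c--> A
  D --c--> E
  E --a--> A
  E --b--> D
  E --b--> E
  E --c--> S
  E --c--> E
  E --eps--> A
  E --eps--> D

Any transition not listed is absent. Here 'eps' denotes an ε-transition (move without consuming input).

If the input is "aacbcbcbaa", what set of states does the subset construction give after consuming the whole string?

{S, A, B, C, D, E}

Start: ε-closure({S}) = {S, A, B, D, E}.
Read 'a': S→∅, A→{B, E}, B→{S, B, E}, D→{S, B, C}, E→{A}; union {S, A, B, C, E}; ε-closure = {S, A, B, C, D, E}.
Read 'a': S→∅, A→{B, E}, B→{S, B, E}, C→{D}, D→{S, B, C}, E→{A}; now {S, A, B, C, D, E}.
Read 'c': S→{B, C}, A→∅, B→{B}, C→{C, E}, D→{A, E}, E→{S, E}; union {S, A, B, C, E}; ε-closure = {S, A, B, C, D, E}.
Read 'b': S→{S, B, C}, A→∅, B→{C, D, E}, C→{B}, D→{D}, E→{D, E}; union {S, B, C, D, E}; ε-closure = {S, A, B, C, D, E}.
Read 'c': S→{B, C}, A→∅, B→{B}, C→{C, E}, D→{A, E}, E→{S, E}; union {S, A, B, C, E}; ε-closure = {S, A, B, C, D, E}.
Read 'b': S→{S, B, C}, A→∅, B→{C, D, E}, C→{B}, D→{D}, E→{D, E}; union {S, B, C, D, E}; ε-closure = {S, A, B, C, D, E}.
Read 'c': S→{B, C}, A→∅, B→{B}, C→{C, E}, D→{A, E}, E→{S, E}; union {S, A, B, C, E}; ε-closure = {S, A, B, C, D, E}.
Read 'b': S→{S, B, C}, A→∅, B→{C, D, E}, C→{B}, D→{D}, E→{D, E}; union {S, B, C, D, E}; ε-closure = {S, A, B, C, D, E}.
Read 'a': S→∅, A→{B, E}, B→{S, B, E}, C→{D}, D→{S, B, C}, E→{A}; now {S, A, B, C, D, E}.
Read 'a': S→∅, A→{B, E}, B→{S, B, E}, C→{D}, D→{S, B, C}, E→{A}; now {S, A, B, C, D, E}.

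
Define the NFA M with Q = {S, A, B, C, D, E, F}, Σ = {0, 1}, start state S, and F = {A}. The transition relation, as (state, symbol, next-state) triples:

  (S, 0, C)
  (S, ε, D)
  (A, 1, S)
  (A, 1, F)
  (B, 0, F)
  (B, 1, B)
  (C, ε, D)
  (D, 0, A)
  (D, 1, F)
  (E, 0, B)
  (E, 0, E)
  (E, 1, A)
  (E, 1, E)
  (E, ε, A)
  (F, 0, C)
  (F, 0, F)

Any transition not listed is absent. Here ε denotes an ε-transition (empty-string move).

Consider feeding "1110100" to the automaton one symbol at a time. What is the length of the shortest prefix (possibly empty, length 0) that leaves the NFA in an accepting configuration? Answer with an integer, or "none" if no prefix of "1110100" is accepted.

none

Start: ε-closure({S}) = {S, D}.
Read '1': {S, D} → {F}.
Read '1': {F} → ∅.
The set is empty and remains empty for the remaining 5 symbols.
No reachable set along the way intersects F.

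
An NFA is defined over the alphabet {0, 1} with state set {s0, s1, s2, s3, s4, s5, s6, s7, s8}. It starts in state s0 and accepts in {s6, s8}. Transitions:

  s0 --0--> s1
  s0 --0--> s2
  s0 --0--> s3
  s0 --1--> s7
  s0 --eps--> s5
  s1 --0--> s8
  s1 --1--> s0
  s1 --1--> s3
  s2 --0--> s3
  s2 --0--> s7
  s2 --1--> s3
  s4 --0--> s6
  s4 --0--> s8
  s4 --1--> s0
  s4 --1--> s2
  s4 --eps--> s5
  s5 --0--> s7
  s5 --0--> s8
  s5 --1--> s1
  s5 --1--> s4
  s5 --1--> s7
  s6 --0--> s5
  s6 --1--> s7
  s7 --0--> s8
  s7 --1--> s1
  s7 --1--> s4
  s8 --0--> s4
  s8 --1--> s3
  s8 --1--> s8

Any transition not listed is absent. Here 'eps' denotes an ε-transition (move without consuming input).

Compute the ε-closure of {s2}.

{s2}

Begin with {s2}.
No ε-moves leave this set, so the closure equals the set itself.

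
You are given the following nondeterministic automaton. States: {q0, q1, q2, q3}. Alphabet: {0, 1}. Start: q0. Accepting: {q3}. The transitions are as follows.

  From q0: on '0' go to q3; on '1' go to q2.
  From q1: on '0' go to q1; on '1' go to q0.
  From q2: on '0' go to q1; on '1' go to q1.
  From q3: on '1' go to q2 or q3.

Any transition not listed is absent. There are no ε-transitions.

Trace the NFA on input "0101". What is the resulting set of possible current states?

{q0}

Start in {q0}.
Read '0': q0→{q3}; now {q3}.
Read '1': q3→{q2, q3}; now {q2, q3}.
Read '0': q2→{q1}, q3→∅; now {q1}.
Read '1': q1→{q0}; now {q0}.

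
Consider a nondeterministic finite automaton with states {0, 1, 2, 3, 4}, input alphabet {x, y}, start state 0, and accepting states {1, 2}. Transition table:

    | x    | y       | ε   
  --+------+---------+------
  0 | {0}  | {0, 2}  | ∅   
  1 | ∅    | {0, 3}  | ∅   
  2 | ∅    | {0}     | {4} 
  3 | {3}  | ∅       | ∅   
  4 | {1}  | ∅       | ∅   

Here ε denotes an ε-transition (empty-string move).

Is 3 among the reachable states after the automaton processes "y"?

Start in {0}.
Read 'y': 0→{0, 2}; union {0, 2}; ε-closure = {0, 2, 4}.
State 3 is not in {0, 2, 4}.

No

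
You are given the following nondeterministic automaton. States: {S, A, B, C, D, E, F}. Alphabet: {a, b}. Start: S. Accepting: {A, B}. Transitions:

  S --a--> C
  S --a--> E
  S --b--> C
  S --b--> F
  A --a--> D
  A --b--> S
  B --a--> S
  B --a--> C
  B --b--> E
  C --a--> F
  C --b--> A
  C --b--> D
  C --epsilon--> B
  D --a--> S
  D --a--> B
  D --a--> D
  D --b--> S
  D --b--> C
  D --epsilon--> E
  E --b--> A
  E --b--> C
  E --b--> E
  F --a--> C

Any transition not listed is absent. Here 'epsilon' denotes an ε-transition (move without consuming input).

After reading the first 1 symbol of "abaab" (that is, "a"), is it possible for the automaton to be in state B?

Yes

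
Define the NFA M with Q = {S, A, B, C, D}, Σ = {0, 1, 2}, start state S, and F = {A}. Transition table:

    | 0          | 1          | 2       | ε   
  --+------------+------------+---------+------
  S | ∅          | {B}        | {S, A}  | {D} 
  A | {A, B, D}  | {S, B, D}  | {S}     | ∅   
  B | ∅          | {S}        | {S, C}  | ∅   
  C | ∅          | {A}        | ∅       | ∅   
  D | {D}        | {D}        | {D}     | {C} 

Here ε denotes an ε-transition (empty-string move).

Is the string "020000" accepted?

No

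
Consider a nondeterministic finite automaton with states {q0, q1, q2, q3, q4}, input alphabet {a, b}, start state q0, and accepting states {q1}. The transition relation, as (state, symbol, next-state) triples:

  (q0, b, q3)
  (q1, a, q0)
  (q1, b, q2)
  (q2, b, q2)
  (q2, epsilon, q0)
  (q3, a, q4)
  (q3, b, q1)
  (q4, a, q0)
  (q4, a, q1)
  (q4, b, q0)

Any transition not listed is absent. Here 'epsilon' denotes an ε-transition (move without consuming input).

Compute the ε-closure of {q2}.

Begin with {q2}.
ε-move q2 → q0; add q0.

{q0, q2}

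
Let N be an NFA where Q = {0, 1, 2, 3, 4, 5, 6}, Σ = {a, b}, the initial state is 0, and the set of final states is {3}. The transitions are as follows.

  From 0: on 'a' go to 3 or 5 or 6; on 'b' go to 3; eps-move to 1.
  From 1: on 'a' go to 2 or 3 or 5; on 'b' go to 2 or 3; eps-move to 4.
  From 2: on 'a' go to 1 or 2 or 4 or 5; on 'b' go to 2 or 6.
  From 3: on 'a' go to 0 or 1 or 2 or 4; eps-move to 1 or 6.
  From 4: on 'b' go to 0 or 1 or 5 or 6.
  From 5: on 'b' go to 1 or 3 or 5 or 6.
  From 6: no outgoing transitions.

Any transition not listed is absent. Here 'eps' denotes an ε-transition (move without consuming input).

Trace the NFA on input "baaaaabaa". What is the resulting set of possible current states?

Start: ε-closure({0}) = {0, 1, 4}.
Read 'b': {0, 1, 4} → {0, 1, 2, 3, 4, 5, 6}.
Read 'a': {0, 1, 2, 3, 4, 5, 6} → {0, 1, 2, 3, 4, 5, 6}.
Read 'a': {0, 1, 2, 3, 4, 5, 6} → {0, 1, 2, 3, 4, 5, 6}.
Read 'a': {0, 1, 2, 3, 4, 5, 6} → {0, 1, 2, 3, 4, 5, 6}.
Read 'a': {0, 1, 2, 3, 4, 5, 6} → {0, 1, 2, 3, 4, 5, 6}.
Read 'a': {0, 1, 2, 3, 4, 5, 6} → {0, 1, 2, 3, 4, 5, 6}.
Read 'b': {0, 1, 2, 3, 4, 5, 6} → {0, 1, 2, 3, 4, 5, 6}.
Read 'a': {0, 1, 2, 3, 4, 5, 6} → {0, 1, 2, 3, 4, 5, 6}.
Read 'a': {0, 1, 2, 3, 4, 5, 6} → {0, 1, 2, 3, 4, 5, 6}.

{0, 1, 2, 3, 4, 5, 6}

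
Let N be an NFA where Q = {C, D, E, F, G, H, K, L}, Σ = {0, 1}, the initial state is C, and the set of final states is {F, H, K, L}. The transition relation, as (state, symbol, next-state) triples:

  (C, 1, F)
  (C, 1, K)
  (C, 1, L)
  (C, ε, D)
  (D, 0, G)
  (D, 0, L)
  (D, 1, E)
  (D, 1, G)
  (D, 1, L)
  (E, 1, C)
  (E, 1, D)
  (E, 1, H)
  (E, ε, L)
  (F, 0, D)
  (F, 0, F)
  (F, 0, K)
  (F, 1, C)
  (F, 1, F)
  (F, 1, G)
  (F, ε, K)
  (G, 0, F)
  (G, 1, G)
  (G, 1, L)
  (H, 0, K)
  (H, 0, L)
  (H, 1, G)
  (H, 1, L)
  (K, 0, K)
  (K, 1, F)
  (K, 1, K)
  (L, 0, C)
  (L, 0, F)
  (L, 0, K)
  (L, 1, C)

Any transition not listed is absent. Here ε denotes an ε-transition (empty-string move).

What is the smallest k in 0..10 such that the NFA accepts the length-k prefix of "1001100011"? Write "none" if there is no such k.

Start: ε-closure({C}) = {C, D}.
Read '1': {C, D} → {E, F, G, K, L}.
None of the earlier sets intersect F, but {E, F, G, K, L} does.

1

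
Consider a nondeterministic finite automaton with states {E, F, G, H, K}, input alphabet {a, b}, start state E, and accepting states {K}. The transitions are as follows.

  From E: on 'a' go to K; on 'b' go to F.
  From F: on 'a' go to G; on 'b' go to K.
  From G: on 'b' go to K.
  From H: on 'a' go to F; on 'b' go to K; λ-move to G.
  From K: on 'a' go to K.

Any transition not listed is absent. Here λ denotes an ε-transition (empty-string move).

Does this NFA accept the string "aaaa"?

Start in {E}.
Read 'a': {E} → {K}.
Read 'a': {K} → {K}.
Read 'a': {K} → {K}.
Read 'a': {K} → {K}.
The final set {K} contains the accepting state K.

Yes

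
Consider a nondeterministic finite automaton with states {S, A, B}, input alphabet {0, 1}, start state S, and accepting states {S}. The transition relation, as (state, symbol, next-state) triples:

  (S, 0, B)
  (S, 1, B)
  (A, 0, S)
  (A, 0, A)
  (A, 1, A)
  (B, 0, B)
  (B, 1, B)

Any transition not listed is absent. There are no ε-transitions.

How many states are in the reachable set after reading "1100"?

Start in {S}.
Read '1': {S} → {B}.
Read '1': {B} → {B}.
Read '0': {B} → {B}.
Read '0': {B} → {B}.
That set has 1 state.

1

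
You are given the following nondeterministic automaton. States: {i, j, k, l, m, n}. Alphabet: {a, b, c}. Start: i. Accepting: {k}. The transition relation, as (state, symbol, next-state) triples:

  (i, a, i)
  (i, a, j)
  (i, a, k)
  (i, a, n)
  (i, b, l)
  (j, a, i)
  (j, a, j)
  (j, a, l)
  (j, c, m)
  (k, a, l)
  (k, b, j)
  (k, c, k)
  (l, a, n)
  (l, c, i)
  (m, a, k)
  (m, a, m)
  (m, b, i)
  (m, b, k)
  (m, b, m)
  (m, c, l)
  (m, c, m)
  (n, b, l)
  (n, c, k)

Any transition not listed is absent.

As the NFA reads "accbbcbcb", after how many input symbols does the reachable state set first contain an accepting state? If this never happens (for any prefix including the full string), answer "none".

1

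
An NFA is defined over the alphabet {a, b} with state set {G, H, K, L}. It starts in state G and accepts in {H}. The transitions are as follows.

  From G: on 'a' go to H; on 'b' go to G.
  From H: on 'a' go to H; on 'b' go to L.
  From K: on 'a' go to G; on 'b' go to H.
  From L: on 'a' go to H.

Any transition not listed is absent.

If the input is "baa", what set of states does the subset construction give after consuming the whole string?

{H}

Start in {G}.
Read 'b': {G} → {G}.
Read 'a': {G} → {H}.
Read 'a': {H} → {H}.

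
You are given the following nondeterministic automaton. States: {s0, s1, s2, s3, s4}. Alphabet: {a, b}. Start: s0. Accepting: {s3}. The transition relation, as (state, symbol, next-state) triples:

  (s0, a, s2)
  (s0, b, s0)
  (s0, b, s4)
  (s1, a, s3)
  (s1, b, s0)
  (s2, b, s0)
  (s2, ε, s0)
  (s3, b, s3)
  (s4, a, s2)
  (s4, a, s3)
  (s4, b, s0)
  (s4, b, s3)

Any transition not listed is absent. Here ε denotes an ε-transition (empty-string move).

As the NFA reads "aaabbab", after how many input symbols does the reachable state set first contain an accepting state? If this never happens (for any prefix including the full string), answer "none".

5

Start in {s0}.
Read 'a': s0→{s2}; union {s2}; ε-closure = {s0, s2}.
Read 'a': s0→{s2}, s2→∅; union {s2}; ε-closure = {s0, s2}.
Read 'a': s0→{s2}, s2→∅; union {s2}; ε-closure = {s0, s2}.
Read 'b': s0→{s0, s4}, s2→{s0}; now {s0, s4}.
Read 'b': s0→{s0, s4}, s4→{s0, s3}; now {s0, s3, s4}.
None of the earlier sets intersect F, but {s0, s3, s4} does.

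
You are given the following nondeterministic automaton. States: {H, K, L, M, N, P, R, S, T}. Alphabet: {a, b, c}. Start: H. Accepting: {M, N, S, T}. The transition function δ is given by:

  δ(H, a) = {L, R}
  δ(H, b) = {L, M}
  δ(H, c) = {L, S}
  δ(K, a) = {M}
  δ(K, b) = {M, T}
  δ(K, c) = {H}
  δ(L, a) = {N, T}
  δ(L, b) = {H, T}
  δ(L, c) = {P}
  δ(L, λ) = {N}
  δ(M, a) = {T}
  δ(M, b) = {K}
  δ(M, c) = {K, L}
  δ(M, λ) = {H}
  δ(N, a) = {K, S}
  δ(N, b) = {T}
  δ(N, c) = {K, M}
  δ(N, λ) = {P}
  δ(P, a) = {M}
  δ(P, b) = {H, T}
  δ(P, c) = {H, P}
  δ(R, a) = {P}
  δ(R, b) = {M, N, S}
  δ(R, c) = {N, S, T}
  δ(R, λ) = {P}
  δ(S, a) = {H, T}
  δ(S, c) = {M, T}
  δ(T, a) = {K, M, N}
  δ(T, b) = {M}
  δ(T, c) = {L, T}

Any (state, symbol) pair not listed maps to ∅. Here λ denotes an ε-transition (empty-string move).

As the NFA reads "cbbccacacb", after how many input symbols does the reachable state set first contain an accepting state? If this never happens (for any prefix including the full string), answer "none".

Start in {H}.
Read 'c': {H} → {L, N, P, S}.
None of the earlier sets intersect F, but {L, N, P, S} does.

1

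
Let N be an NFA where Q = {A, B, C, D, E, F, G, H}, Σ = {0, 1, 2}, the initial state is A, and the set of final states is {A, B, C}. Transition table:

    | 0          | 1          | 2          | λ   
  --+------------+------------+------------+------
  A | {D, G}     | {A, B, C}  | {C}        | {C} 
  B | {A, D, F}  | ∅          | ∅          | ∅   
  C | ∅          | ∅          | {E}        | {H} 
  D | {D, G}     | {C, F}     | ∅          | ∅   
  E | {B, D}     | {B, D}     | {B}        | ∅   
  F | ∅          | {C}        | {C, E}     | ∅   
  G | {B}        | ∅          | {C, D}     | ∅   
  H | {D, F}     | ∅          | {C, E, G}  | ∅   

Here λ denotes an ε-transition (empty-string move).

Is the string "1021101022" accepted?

Yes

Start: ε-closure({A}) = {A, C, H}.
Read '1': {A, C, H} → {A, B, C, H}.
Read '0': {A, B, C, H} → {A, C, D, F, G, H}.
Read '2': {A, C, D, F, G, H} → {C, D, E, G, H}.
Read '1': {C, D, E, G, H} → {B, C, D, F, H}.
Read '1': {B, C, D, F, H} → {C, F, H}.
Read '0': {C, F, H} → {D, F}.
Read '1': {D, F} → {C, F, H}.
Read '0': {C, F, H} → {D, F}.
Read '2': {D, F} → {C, E, H}.
Read '2': {C, E, H} → {B, C, E, G, H}.
The final set {B, C, E, G, H} contains the accepting states B, C.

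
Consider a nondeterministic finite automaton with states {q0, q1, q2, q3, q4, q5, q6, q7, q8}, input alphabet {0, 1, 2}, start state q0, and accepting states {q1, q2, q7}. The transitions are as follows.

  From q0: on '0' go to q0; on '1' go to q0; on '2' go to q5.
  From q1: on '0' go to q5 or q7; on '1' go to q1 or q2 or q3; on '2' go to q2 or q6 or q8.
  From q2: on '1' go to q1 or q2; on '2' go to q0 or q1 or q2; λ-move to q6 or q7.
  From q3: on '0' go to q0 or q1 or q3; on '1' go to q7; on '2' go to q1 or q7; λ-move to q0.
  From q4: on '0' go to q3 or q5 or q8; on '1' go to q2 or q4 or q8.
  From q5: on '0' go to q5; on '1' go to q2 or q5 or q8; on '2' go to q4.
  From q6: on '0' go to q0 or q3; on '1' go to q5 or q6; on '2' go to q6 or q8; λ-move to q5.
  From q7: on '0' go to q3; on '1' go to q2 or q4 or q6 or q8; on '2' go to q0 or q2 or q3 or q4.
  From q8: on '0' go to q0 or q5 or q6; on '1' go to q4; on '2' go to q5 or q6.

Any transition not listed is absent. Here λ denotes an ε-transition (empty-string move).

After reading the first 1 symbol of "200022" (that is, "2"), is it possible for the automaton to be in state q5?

Start in {q0}.
Read '2': q0→{q5}; now {q5}.
State q5 is in {q5}.

Yes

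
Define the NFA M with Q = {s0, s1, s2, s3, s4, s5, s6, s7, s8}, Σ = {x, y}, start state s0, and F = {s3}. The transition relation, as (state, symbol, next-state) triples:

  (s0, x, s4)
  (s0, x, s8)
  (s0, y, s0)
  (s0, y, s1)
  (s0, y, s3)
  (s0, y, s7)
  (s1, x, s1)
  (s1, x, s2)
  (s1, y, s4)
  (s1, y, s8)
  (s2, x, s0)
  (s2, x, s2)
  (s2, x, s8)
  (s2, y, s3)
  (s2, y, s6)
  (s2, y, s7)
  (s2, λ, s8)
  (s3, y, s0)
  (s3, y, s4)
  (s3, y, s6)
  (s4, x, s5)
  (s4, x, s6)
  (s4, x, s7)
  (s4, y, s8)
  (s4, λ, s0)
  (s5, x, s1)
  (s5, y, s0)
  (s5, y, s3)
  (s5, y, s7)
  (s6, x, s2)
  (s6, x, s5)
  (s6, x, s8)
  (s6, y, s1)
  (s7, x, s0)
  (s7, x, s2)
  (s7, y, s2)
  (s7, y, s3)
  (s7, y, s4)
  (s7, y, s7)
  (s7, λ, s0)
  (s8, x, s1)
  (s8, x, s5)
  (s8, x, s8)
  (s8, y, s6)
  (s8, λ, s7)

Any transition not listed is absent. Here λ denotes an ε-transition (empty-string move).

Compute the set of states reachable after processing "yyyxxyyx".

{s0, s1, s2, s4, s5, s6, s7, s8}

Start in {s0}.
Read 'y': s0→{s0, s1, s3, s7}; now {s0, s1, s3, s7}.
Read 'y': s0→{s0, s1, s3, s7}, s1→{s4, s8}, s3→{s0, s4, s6}, s7→{s2, s3, s4, s7}; now {s0, s1, s2, s3, s4, s6, s7, s8}.
Read 'y': s0→{s0, s1, s3, s7}, s1→{s4, s8}, s2→{s3, s6, s7}, s3→{s0, s4, s6}, s4→{s8}, s6→{s1}, s7→{s2, s3, s4, s7}, s8→{s6}; now {s0, s1, s2, s3, s4, s6, s7, s8}.
Read 'x': s0→{s4, s8}, s1→{s1, s2}, s2→{s0, s2, s8}, s3→∅, s4→{s5, s6, s7}, s6→{s2, s5, s8}, s7→{s0, s2}, s8→{s1, s5, s8}; now {s0, s1, s2, s4, s5, s6, s7, s8}.
Read 'x': s0→{s4, s8}, s1→{s1, s2}, s2→{s0, s2, s8}, s4→{s5, s6, s7}, s5→{s1}, s6→{s2, s5, s8}, s7→{s0, s2}, s8→{s1, s5, s8}; now {s0, s1, s2, s4, s5, s6, s7, s8}.
Read 'y': s0→{s0, s1, s3, s7}, s1→{s4, s8}, s2→{s3, s6, s7}, s4→{s8}, s5→{s0, s3, s7}, s6→{s1}, s7→{s2, s3, s4, s7}, s8→{s6}; now {s0, s1, s2, s3, s4, s6, s7, s8}.
Read 'y': s0→{s0, s1, s3, s7}, s1→{s4, s8}, s2→{s3, s6, s7}, s3→{s0, s4, s6}, s4→{s8}, s6→{s1}, s7→{s2, s3, s4, s7}, s8→{s6}; now {s0, s1, s2, s3, s4, s6, s7, s8}.
Read 'x': s0→{s4, s8}, s1→{s1, s2}, s2→{s0, s2, s8}, s3→∅, s4→{s5, s6, s7}, s6→{s2, s5, s8}, s7→{s0, s2}, s8→{s1, s5, s8}; now {s0, s1, s2, s4, s5, s6, s7, s8}.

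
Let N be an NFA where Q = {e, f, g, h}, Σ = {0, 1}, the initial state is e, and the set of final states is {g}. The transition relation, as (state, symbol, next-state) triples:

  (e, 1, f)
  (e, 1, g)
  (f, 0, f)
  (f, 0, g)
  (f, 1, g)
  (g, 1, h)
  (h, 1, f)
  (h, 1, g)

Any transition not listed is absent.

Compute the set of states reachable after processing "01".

∅

Start in {e}.
Read '0': e→∅; now ∅.
The set is empty and remains empty for the remaining 1 symbol.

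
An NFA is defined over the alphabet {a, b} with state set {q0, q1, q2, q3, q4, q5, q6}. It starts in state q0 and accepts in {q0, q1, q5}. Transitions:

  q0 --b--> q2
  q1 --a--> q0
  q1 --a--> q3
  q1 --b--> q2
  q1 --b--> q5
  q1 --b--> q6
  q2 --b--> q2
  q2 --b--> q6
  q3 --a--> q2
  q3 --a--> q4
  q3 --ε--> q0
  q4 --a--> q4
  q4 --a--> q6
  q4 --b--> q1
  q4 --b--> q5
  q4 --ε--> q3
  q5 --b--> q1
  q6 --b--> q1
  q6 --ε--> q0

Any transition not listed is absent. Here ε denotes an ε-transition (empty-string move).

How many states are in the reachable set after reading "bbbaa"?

Start in {q0}.
Read 'b': {q0} → {q2}.
Read 'b': {q2} → {q0, q2, q6}.
Read 'b': {q0, q2, q6} → {q0, q1, q2, q6}.
Read 'a': {q0, q1, q2, q6} → {q0, q3}.
Read 'a': {q0, q3} → {q0, q2, q3, q4}.
That set has 4 states.

4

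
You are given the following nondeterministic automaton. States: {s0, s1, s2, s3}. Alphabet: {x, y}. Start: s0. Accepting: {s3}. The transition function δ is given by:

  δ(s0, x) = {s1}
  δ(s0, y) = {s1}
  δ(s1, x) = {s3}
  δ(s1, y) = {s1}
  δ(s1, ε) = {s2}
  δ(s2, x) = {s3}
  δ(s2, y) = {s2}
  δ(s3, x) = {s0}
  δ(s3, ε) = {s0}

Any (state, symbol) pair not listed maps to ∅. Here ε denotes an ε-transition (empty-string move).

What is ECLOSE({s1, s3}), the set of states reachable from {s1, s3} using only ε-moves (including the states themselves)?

{s0, s1, s2, s3}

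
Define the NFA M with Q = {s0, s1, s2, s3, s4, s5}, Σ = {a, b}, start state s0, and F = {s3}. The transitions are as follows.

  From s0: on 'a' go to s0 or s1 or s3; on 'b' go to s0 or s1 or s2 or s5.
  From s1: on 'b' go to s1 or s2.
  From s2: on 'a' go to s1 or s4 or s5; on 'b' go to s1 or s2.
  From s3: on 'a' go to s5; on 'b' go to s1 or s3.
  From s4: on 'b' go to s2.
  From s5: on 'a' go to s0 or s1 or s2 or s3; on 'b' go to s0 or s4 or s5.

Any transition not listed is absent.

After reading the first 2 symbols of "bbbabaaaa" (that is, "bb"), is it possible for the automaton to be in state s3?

Start in {s0}.
Read 'b': {s0} → {s0, s1, s2, s5}.
Read 'b': {s0, s1, s2, s5} → {s0, s1, s2, s4, s5}.
State s3 is not in {s0, s1, s2, s4, s5}.

No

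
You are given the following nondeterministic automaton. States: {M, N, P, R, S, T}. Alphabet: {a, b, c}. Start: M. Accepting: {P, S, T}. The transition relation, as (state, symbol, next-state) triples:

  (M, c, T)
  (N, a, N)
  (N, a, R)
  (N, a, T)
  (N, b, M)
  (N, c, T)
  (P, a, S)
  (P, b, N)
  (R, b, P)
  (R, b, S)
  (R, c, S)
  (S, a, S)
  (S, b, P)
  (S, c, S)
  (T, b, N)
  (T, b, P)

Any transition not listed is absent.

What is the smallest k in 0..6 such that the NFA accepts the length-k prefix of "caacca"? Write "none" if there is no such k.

1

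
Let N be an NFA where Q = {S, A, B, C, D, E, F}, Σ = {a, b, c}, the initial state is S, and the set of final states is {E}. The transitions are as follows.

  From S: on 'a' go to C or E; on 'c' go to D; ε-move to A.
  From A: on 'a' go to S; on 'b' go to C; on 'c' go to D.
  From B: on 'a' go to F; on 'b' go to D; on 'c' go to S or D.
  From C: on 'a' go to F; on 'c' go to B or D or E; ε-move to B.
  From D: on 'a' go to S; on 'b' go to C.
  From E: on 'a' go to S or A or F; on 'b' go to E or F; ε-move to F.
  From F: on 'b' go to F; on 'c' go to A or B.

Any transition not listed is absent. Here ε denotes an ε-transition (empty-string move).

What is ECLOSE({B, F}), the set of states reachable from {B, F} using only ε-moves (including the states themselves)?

Begin with {B, F}.
No ε-moves leave this set, so the closure equals the set itself.

{B, F}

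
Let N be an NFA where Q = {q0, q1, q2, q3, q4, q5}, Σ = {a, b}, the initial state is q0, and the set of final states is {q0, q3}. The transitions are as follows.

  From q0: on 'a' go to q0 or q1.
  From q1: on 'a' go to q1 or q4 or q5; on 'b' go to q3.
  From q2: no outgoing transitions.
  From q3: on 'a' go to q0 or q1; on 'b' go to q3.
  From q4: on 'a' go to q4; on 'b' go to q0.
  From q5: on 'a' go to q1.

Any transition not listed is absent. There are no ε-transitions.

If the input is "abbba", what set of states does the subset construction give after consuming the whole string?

{q0, q1}

Start in {q0}.
Read 'a': q0→{q0, q1}; now {q0, q1}.
Read 'b': q0→∅, q1→{q3}; now {q3}.
Read 'b': q3→{q3}; now {q3}.
Read 'b': q3→{q3}; now {q3}.
Read 'a': q3→{q0, q1}; now {q0, q1}.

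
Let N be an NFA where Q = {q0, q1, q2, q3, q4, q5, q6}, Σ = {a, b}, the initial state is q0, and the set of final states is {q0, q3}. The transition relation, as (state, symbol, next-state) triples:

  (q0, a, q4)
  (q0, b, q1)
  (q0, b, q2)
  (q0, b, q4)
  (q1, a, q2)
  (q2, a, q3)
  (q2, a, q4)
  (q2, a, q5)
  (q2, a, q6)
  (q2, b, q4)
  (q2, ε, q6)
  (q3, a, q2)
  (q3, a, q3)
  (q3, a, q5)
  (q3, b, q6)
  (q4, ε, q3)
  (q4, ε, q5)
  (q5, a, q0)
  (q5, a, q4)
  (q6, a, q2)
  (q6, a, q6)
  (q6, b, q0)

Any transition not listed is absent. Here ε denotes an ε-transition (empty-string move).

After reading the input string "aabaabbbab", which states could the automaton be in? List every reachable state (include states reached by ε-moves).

Start in {q0}.
Read 'a': {q0} → {q3, q4, q5}.
Read 'a': {q3, q4, q5} → {q0, q2, q3, q4, q5, q6}.
Read 'b': {q0, q2, q3, q4, q5, q6} → {q0, q1, q2, q3, q4, q5, q6}.
Read 'a': {q0, q1, q2, q3, q4, q5, q6} → {q0, q2, q3, q4, q5, q6}.
Read 'a': {q0, q2, q3, q4, q5, q6} → {q0, q2, q3, q4, q5, q6}.
Read 'b': {q0, q2, q3, q4, q5, q6} → {q0, q1, q2, q3, q4, q5, q6}.
Read 'b': {q0, q1, q2, q3, q4, q5, q6} → {q0, q1, q2, q3, q4, q5, q6}.
Read 'b': {q0, q1, q2, q3, q4, q5, q6} → {q0, q1, q2, q3, q4, q5, q6}.
Read 'a': {q0, q1, q2, q3, q4, q5, q6} → {q0, q2, q3, q4, q5, q6}.
Read 'b': {q0, q2, q3, q4, q5, q6} → {q0, q1, q2, q3, q4, q5, q6}.

{q0, q1, q2, q3, q4, q5, q6}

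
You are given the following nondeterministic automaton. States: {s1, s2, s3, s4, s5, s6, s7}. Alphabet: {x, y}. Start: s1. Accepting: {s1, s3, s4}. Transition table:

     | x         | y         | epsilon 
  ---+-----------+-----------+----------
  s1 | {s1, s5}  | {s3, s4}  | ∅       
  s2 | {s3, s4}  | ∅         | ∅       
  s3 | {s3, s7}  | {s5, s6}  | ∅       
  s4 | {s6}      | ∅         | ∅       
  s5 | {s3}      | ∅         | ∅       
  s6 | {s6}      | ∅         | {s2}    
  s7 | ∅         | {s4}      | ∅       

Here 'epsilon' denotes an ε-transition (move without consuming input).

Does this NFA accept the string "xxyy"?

No

Start in {s1}.
Read 'x': {s1} → {s1, s5}.
Read 'x': {s1, s5} → {s1, s3, s5}.
Read 'y': {s1, s3, s5} → {s2, s3, s4, s5, s6}.
Read 'y': {s2, s3, s4, s5, s6} → {s2, s5, s6}.
The final set {s2, s5, s6} contains no accepting state.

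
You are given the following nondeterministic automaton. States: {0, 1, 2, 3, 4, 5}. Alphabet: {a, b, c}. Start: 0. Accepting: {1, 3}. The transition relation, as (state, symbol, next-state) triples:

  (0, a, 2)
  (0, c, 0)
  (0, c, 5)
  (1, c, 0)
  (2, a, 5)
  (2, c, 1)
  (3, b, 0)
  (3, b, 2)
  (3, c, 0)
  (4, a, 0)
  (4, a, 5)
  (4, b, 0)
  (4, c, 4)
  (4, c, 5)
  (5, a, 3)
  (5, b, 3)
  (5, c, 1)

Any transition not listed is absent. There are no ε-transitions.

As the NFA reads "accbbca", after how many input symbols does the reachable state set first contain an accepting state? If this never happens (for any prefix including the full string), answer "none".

Start in {0}.
Read 'a': 0→{2}; now {2}.
Read 'c': 2→{1}; now {1}.
None of the earlier sets intersect F, but {1} does.

2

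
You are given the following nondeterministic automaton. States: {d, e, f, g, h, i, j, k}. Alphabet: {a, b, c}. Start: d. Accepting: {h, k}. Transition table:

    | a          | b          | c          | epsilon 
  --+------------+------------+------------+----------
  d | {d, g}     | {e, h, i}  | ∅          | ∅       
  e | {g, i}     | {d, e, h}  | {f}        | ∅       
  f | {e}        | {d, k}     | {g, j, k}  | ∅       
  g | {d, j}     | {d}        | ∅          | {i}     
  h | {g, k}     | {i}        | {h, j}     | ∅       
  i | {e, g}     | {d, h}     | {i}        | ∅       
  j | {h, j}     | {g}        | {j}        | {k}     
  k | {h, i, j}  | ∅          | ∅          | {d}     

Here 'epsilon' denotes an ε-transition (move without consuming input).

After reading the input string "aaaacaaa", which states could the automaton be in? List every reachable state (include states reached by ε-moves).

Start in {d}.
Read 'a': d→{d, g}; union {d, g}; ε-closure = {d, g, i}.
Read 'a': d→{d, g}, g→{d, j}, i→{e, g}; union {d, e, g, j}; ε-closure = {d, e, g, i, j, k}.
Read 'a': d→{d, g}, e→{g, i}, g→{d, j}, i→{e, g}, j→{h, j}, k→{h, i, j}; union {d, e, g, h, i, j}; ε-closure = {d, e, g, h, i, j, k}.
Read 'a': d→{d, g}, e→{g, i}, g→{d, j}, h→{g, k}, i→{e, g}, j→{h, j}, k→{h, i, j}; now {d, e, g, h, i, j, k}.
Read 'c': d→∅, e→{f}, g→∅, h→{h, j}, i→{i}, j→{j}, k→∅; union {f, h, i, j}; ε-closure = {d, f, h, i, j, k}.
Read 'a': d→{d, g}, f→{e}, h→{g, k}, i→{e, g}, j→{h, j}, k→{h, i, j}; now {d, e, g, h, i, j, k}.
Read 'a': d→{d, g}, e→{g, i}, g→{d, j}, h→{g, k}, i→{e, g}, j→{h, j}, k→{h, i, j}; now {d, e, g, h, i, j, k}.
Read 'a': d→{d, g}, e→{g, i}, g→{d, j}, h→{g, k}, i→{e, g}, j→{h, j}, k→{h, i, j}; now {d, e, g, h, i, j, k}.

{d, e, g, h, i, j, k}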